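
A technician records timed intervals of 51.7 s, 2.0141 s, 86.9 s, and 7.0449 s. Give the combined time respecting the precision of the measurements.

51.7 s + 2.0141 s + 86.9 s + 7.0449 s = 147.6590 s.
Addition/subtraction keeps the fewest decimal places: 51.7 → 1 decimal place, 2.0141 → 4 decimal places, 86.9 → 1 decimal place, 7.0449 → 4 decimal places; limit is 1.
Rounded to 1 decimal place: 147.7 s.

147.7 s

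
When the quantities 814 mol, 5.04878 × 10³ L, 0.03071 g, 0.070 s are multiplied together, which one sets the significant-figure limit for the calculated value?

814 mol → 3 s.f.; 5.04878 × 10³ L → 6 s.f.; 0.03071 g → 4 s.f.; 0.070 s → 2 s.f.
The fewest is 2 significant figures, from 0.070 s.

0.070 s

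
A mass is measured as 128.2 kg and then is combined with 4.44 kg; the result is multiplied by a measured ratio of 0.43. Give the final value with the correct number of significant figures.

57 kg

128.2 kg + 4.44 kg = 132.64 kg; the sum is limited to 1 decimal place (4 s.f.).
Carrying full precision, 132.64 × 0.43 = 57.0352 kg; 0.43 has 2 s.f., so the result keeps min(4, 2) = 2 s.f.
Rounded to 2 significant figures: 57 kg.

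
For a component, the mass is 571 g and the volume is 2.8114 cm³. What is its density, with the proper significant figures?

203 g/cm³

density = 571 g ÷ 2.8114 cm³ = 203.101657537… g/cm³.
571 has 3 significant figures; 2.8114 has 5.
Division/multiplication keeps the fewest: 3 significant figures.
Rounded: 203 g/cm³.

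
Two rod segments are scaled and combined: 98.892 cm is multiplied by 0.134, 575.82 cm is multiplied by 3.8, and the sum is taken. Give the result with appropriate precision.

2.2 × 10^3 cm

98.892 × 0.134 = 13.251528 → 13.3 cm (3 s.f., last digit at the 10^-1 place).
575.82 × 3.8 = 2188.116 → 2.2 × 10^3 cm (2 s.f., last digit at the 10^2 place).
Sum: 2201.367528 cm; keep the coarser place, 10^2.
Result: 2.2 × 10^3 cm.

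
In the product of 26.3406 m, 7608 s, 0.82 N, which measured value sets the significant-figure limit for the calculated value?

26.3406 m → 6 s.f.; 7608 s → 4 s.f.; 0.82 N → 2 s.f.
The fewest is 2 significant figures, from 0.82 N.

0.82 N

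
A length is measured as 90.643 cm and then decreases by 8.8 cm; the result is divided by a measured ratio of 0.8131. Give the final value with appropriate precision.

101 cm

90.643 cm − 8.8 cm = 81.843 cm; the difference is limited to 1 decimal place (3 s.f.).
Carrying full precision, 81.843 ÷ 0.8131 = 100.655515927… cm; 0.8131 has 4 s.f., so the result keeps min(3, 4) = 3 s.f.
Rounded to 3 significant figures: 101 cm.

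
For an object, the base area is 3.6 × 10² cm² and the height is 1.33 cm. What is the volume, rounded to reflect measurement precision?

volume = 3.6 × 10² cm² × 1.33 cm = 478.8 cm³.
3.6 × 10² has 2 significant figures; 1.33 has 3.
Division/multiplication keeps the fewest: 2 significant figures.
Rounded: 4.8 × 10² cm³.

4.8 × 10² cm³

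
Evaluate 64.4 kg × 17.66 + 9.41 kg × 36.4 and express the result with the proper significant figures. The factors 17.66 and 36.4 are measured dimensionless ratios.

64.4 × 17.66 = 1137.304 → 1.14 × 10³ kg (3 s.f., last digit at the 10^1 place).
9.41 × 36.4 = 342.524 → 343 kg (3 s.f., last digit at the 10^0 place).
Sum: 1479.828 kg; keep the coarser place, 10^1.
Result: 1.48 × 10³ kg.

1.48 × 10³ kg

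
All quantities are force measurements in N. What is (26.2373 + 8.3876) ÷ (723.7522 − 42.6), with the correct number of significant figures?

0.05083

26.2373 + 8.3876 = 34.6249, limited to 4 d.p. → 6 s.f.; 723.7522 − 42.6 = 681.1522, limited to 1 d.p. → 4 s.f.
Carrying full precision, 34.6249 ÷ 681.1522 = 0.0508328388281…; keep min(6, 4) = 4 s.f.
Rounded to 4 significant figures: 0.05083.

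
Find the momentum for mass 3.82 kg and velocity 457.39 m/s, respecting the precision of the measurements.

1.75 × 10^3 kg·m/s

momentum = 3.82 kg × 457.39 m/s = 1747.2298 kg·m/s.
3.82 has 3 significant figures; 457.39 has 5.
Division/multiplication keeps the fewest: 3 significant figures.
Rounded: 1.75 × 10^3 kg·m/s.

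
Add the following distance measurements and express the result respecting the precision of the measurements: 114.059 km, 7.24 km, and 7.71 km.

129.01 km

114.059 km + 7.24 km + 7.71 km = 129.009 km.
Addition/subtraction keeps the fewest decimal places: 114.059 → 3 decimal places, 7.24 → 2 decimal places, 7.71 → 2 decimal places; limit is 2.
Rounded to 2 decimal places: 129.01 km.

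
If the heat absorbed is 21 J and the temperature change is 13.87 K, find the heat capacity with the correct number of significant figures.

heat capacity = 21 J ÷ 13.87 K = 1.5140591204… J/K.
21 has 2 significant figures; 13.87 has 4.
Division/multiplication keeps the fewest: 2 significant figures.
Rounded: 1.5 J/K.

1.5 J/K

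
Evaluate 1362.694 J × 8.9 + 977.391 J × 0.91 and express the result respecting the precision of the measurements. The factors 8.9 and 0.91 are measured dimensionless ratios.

1.3 × 10^4 J

1362.694 × 8.9 = 12127.9766 → 1.2 × 10^4 J (2 s.f., last digit at the 10^3 place).
977.391 × 0.91 = 889.42581 → 8.9 × 10^2 J (2 s.f., last digit at the 10^1 place).
Sum: 13017.40241 J; keep the coarser place, 10^3.
Result: 1.3 × 10^4 J.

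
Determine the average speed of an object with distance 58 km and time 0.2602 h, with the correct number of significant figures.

average speed = 58 km ÷ 0.2602 h = 222.905457341… km/h.
58 has 2 significant figures; 0.2602 has 4.
Division/multiplication keeps the fewest: 2 significant figures.
Rounded: 2.2 × 10^2 km/h.

2.2 × 10^2 km/h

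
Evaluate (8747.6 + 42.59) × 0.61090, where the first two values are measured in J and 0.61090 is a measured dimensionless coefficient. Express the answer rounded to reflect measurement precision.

5369.9 J

8747.6 J + 42.59 J = 8790.19 J; the sum is limited to 1 decimal place (5 s.f.).
Carrying full precision, 8790.19 × 0.61090 = 5369.927071 J; 0.61090 has 5 s.f., so the result keeps min(5, 5) = 5 s.f.
Rounded to 5 significant figures: 5369.9 J.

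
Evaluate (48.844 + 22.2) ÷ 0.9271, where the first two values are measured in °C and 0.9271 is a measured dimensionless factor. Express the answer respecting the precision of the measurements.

76.6 °C

48.844 °C + 22.2 °C = 71.044 °C; the sum is limited to 1 decimal place (3 s.f.).
Carrying full precision, 71.044 ÷ 0.9271 = 76.6303527128… °C; 0.9271 has 4 s.f., so the result keeps min(3, 4) = 3 s.f.
Rounded to 3 significant figures: 76.6 °C.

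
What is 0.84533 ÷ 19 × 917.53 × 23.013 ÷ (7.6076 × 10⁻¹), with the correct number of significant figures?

0.84533 ÷ 19 × 917.53 × 23.013 ÷ (7.6076 × 10⁻¹) = 1234.86227111…
Multiplication/division keeps the fewest significant figures: 0.84533 → 5 s.f., 19 → 2 s.f., 917.53 → 5 s.f., 23.013 → 5 s.f., 7.6076 × 10⁻¹ → 5 s.f.; limit is 2.
Rounded to 2 significant figures: 1.2 × 10³.

1.2 × 10³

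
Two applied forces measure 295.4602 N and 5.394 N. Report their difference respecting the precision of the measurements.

290.066 N

295.4602 N − 5.394 N = 290.0662 N.
Addition/subtraction keeps the fewest decimal places: 295.4602 → 4 decimal places, 5.394 → 3 decimal places; limit is 3.
Rounded to 3 decimal places: 290.066 N.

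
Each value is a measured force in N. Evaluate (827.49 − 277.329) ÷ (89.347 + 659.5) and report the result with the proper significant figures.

827.49 − 277.329 = 550.161, limited to 2 d.p. → 5 s.f.; 89.347 + 659.5 = 748.847, limited to 1 d.p. → 4 s.f.
Carrying full precision, 550.161 ÷ 748.847 = 0.734677444124…; keep min(5, 4) = 4 s.f.
Rounded to 4 significant figures: 0.7347.

0.7347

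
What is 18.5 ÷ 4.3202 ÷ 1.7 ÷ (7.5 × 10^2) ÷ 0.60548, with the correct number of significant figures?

0.0055

18.5 ÷ 4.3202 ÷ 1.7 ÷ (7.5 × 10^2) ÷ 0.60548 = 0.00554699646106…
Multiplication/division keeps the fewest significant figures: 18.5 → 3 s.f., 4.3202 → 5 s.f., 1.7 → 2 s.f., 7.5 × 10^2 → 2 s.f., 0.60548 → 5 s.f.; limit is 2.
Rounded to 2 significant figures: 0.0055.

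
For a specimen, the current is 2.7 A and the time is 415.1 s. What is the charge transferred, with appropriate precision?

1.1 × 10^3 C

charge transferred = 2.7 A × 415.1 s = 1120.77 C.
2.7 has 2 significant figures; 415.1 has 4.
Division/multiplication keeps the fewest: 2 significant figures.
Rounded: 1.1 × 10^3 C.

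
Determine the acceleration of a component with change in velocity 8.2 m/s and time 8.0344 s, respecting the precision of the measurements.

acceleration = 8.2 m/s ÷ 8.0344 s = 1.0206113711… m/s².
8.2 has 2 significant figures; 8.0344 has 5.
Division/multiplication keeps the fewest: 2 significant figures.
Rounded: 1.0 m/s².

1.0 m/s²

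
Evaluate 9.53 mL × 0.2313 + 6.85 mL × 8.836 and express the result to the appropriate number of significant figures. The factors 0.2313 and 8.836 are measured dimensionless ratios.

62.7 mL

9.53 × 0.2313 = 2.204289 → 2.20 mL (3 s.f., last digit at the 10^-2 place).
6.85 × 8.836 = 60.5266 → 60.5 mL (3 s.f., last digit at the 10^-1 place).
Sum: 62.730889 mL; keep the coarser place, 10^-1.
Result: 62.7 mL.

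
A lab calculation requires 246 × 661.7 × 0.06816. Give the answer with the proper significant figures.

246 × 661.7 × 0.06816 = 11094.962112
Multiplication/division keeps the fewest significant figures: 246 → 3 s.f., 661.7 → 4 s.f., 0.06816 → 4 s.f.; limit is 3.
Rounded to 3 significant figures: 1.11 × 10⁴.

1.11 × 10⁴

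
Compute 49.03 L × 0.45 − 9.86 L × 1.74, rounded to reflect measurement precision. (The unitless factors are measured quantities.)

5 L

49.03 × 0.45 = 22.0635 → 22 L (2 s.f., last digit at the 10^0 place).
9.86 × 1.74 = 17.1564 → 17.2 L (3 s.f., last digit at the 10^-1 place).
Difference: 4.9071 L; keep the coarser place, 10^0.
Result: 5 L.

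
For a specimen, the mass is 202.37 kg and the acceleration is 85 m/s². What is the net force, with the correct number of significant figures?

1.7 × 10⁴ N

net force = 202.37 kg × 85 m/s² = 17201.45 N.
202.37 has 5 significant figures; 85 has 2.
Division/multiplication keeps the fewest: 2 significant figures.
Rounded: 1.7 × 10⁴ N.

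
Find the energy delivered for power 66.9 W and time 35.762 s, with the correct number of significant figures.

2.39 × 10^3 J

energy delivered = 66.9 W × 35.762 s = 2392.4778 J.
66.9 has 3 significant figures; 35.762 has 5.
Division/multiplication keeps the fewest: 3 significant figures.
Rounded: 2.39 × 10^3 J.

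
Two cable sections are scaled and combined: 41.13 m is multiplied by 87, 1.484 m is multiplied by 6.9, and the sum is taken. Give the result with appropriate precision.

3.6 × 10³ m

41.13 × 87 = 3578.31 → 3.6 × 10³ m (2 s.f., last digit at the 10^2 place).
1.484 × 6.9 = 10.2396 → 1.0 × 10¹ m (2 s.f., last digit at the 10^0 place).
Sum: 3588.5496 m; keep the coarser place, 10^2.
Result: 3.6 × 10³ m.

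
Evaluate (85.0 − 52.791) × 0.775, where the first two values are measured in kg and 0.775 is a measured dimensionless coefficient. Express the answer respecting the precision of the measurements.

85.0 kg − 52.791 kg = 32.209 kg; the difference is limited to 1 decimal place (3 s.f.).
Carrying full precision, 32.209 × 0.775 = 24.961975 kg; 0.775 has 3 s.f., so the result keeps min(3, 3) = 3 s.f.
Rounded to 3 significant figures: 25.0 kg.

25.0 kg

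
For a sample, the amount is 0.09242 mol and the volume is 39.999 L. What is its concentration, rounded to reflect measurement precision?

0.002311 mol/L

concentration = 0.09242 mol ÷ 39.999 L = 0.00231055776394… mol/L.
0.09242 has 4 significant figures; 39.999 has 5.
Division/multiplication keeps the fewest: 4 significant figures.
Rounded: 0.002311 mol/L.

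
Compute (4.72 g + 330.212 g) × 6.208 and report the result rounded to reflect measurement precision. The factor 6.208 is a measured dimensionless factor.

4.72 g + 330.212 g = 334.932 g; the sum is limited to 2 decimal places (5 s.f.).
Carrying full precision, 334.932 × 6.208 = 2079.257856 g; 6.208 has 4 s.f., so the result keeps min(5, 4) = 4 s.f.
Rounded to 4 significant figures: 2.079 × 10³ g.

2.079 × 10³ g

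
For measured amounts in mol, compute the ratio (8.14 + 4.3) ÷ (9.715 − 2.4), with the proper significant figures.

8.14 + 4.3 = 12.44, limited to 1 d.p. → 3 s.f.; 9.715 − 2.4 = 7.315, limited to 1 d.p. → 2 s.f.
Carrying full precision, 12.44 ÷ 7.315 = 1.7006151743…; keep min(3, 2) = 2 s.f.
Rounded to 2 significant figures: 1.7.

1.7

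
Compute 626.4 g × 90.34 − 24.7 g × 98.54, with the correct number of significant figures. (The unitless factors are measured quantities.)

626.4 × 90.34 = 56588.976 → 5.659 × 10⁴ g (4 s.f., last digit at the 10^1 place).
24.7 × 98.54 = 2433.938 → 2.43 × 10³ g (3 s.f., last digit at the 10^1 place).
Difference: 54155.038 g; keep the coarser place, 10^1.
Result: 5.416 × 10⁴ g.

5.416 × 10⁴ g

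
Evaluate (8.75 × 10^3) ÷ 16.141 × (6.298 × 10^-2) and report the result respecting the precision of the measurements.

34.1

(8.75 × 10^3) ÷ 16.141 × (6.298 × 10^-2) = 34.1413171427…
Multiplication/division keeps the fewest significant figures: 8.75 × 10^3 → 3 s.f., 16.141 → 5 s.f., 6.298 × 10^-2 → 4 s.f.; limit is 3.
Rounded to 3 significant figures: 34.1.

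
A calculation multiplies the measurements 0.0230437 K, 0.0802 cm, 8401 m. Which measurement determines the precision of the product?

0.0802 cm

0.0230437 K → 6 s.f.; 0.0802 cm → 3 s.f.; 8401 m → 4 s.f.
The fewest is 3 significant figures, from 0.0802 cm.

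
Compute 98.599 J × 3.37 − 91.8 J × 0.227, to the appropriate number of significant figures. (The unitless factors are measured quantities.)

311 J

98.599 × 3.37 = 332.27863 → 332 J (3 s.f., last digit at the 10^0 place).
91.8 × 0.227 = 20.8386 → 20.8 J (3 s.f., last digit at the 10^-1 place).
Difference: 311.44003 J; keep the coarser place, 10^0.
Result: 311 J.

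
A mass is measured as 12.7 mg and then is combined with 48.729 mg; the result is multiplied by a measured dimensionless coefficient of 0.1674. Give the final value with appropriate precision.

10.3 mg

12.7 mg + 48.729 mg = 61.429 mg; the sum is limited to 1 decimal place (3 s.f.).
Carrying full precision, 61.429 × 0.1674 = 10.2832146 mg; 0.1674 has 4 s.f., so the result keeps min(3, 4) = 3 s.f.
Rounded to 3 significant figures: 10.3 mg.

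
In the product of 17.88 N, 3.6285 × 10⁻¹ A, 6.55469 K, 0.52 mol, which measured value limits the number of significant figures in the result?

17.88 N → 4 s.f.; 3.6285 × 10⁻¹ A → 5 s.f.; 6.55469 K → 6 s.f.; 0.52 mol → 2 s.f.
The fewest is 2 significant figures, from 0.52 mol.

0.52 mol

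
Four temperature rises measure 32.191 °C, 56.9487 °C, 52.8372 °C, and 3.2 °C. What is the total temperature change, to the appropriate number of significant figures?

32.191 °C + 56.9487 °C + 52.8372 °C + 3.2 °C = 145.1769 °C.
Addition/subtraction keeps the fewest decimal places: 32.191 → 3 decimal places, 56.9487 → 4 decimal places, 52.8372 → 4 decimal places, 3.2 → 1 decimal place; limit is 1.
Rounded to 1 decimal place: 145.2 °C.

145.2 °C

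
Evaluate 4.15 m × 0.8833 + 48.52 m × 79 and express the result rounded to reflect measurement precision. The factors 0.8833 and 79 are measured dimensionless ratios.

4.15 × 0.8833 = 3.665695 → 3.67 m (3 s.f., last digit at the 10^-2 place).
48.52 × 79 = 3833.08 → 3.8 × 10^3 m (2 s.f., last digit at the 10^2 place).
Sum: 3836.745695 m; keep the coarser place, 10^2.
Result: 3.8 × 10^3 m.

3.8 × 10^3 m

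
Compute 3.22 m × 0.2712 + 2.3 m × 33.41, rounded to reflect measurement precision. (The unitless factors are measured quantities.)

3.22 × 0.2712 = 0.873264 → 0.873 m (3 s.f., last digit at the 10^-3 place).
2.3 × 33.41 = 76.843 → 77 m (2 s.f., last digit at the 10^0 place).
Sum: 77.716264 m; keep the coarser place, 10^0.
Result: 78 m.

78 m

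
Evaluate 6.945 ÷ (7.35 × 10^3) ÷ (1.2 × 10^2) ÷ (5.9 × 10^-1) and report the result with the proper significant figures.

6.945 ÷ (7.35 × 10^3) ÷ (1.2 × 10^2) ÷ (5.9 × 10^-1) = 0.0000133460163727…
Multiplication/division keeps the fewest significant figures: 6.945 → 4 s.f., 7.35 × 10^3 → 3 s.f., 1.2 × 10^2 → 2 s.f., 5.9 × 10^-1 → 2 s.f.; limit is 2.
Rounded to 2 significant figures: 1.3 × 10^-5.

1.3 × 10^-5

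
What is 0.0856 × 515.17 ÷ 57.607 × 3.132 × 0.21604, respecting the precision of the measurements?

0.518

0.0856 × 515.17 ÷ 57.607 × 3.132 × 0.21604 = 0.517970459792…
Multiplication/division keeps the fewest significant figures: 0.0856 → 3 s.f., 515.17 → 5 s.f., 57.607 → 5 s.f., 3.132 → 4 s.f., 0.21604 → 5 s.f.; limit is 3.
Rounded to 3 significant figures: 0.518.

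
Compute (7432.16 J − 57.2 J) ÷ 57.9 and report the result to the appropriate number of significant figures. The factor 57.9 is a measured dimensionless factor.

7432.16 J − 57.2 J = 7374.96 J; the difference is limited to 1 decimal place (5 s.f.).
Carrying full precision, 7374.96 ÷ 57.9 = 127.374093264… J; 57.9 has 3 s.f., so the result keeps min(5, 3) = 3 s.f.
Rounded to 3 significant figures: 127 J.

127 J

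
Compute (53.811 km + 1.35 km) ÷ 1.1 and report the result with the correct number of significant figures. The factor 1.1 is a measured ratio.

50. km

53.811 km + 1.35 km = 55.161 km; the sum is limited to 2 decimal places (4 s.f.).
Carrying full precision, 55.161 ÷ 1.1 = 50.1463636364… km; 1.1 has 2 s.f., so the result keeps min(4, 2) = 2 s.f.
Rounded to 2 significant figures: 50. km.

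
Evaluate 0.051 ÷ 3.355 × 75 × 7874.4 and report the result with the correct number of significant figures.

0.051 ÷ 3.355 × 75 × 7874.4 = 8977.52011923…
Multiplication/division keeps the fewest significant figures: 0.051 → 2 s.f., 3.355 → 4 s.f., 75 → 2 s.f., 7874.4 → 5 s.f.; limit is 2.
Rounded to 2 significant figures: 9.0 × 10^3.

9.0 × 10^3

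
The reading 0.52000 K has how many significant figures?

5

0.52000: leading zeros are not significant; trailing zeros after a decimal point are significant.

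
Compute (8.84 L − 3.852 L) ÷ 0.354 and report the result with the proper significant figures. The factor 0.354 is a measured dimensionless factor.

8.84 L − 3.852 L = 4.988 L; the difference is limited to 2 decimal places (3 s.f.).
Carrying full precision, 4.988 ÷ 0.354 = 14.0903954802… L; 0.354 has 3 s.f., so the result keeps min(3, 3) = 3 s.f.
Rounded to 3 significant figures: 14.1 L.

14.1 L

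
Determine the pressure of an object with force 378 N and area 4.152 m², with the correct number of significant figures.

91.0 Pa

pressure = 378 N ÷ 4.152 m² = 91.0404624277… Pa.
378 has 3 significant figures; 4.152 has 4.
Division/multiplication keeps the fewest: 3 significant figures.
Rounded: 91.0 Pa.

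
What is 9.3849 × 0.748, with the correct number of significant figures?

9.3849 × 0.748 = 7.0199052
Multiplication/division keeps the fewest significant figures: 9.3849 → 5 s.f., 0.748 → 3 s.f.; limit is 3.
Rounded to 3 significant figures: 7.02.

7.02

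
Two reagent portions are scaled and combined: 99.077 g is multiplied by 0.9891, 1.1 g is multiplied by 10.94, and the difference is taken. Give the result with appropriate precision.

99.077 × 0.9891 = 97.9970607 → 98.00 g (4 s.f., last digit at the 10^-2 place).
1.1 × 10.94 = 12.034 → 12 g (2 s.f., last digit at the 10^0 place).
Difference: 85.9630607 g; keep the coarser place, 10^0.
Result: 86 g.

86 g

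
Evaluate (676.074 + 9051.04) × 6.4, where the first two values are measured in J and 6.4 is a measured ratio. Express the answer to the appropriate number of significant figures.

676.074 J + 9051.04 J = 9727.114 J; the sum is limited to 2 decimal places (6 s.f.).
Carrying full precision, 9727.114 × 6.4 = 62253.5296 J; 6.4 has 2 s.f., so the result keeps min(6, 2) = 2 s.f.
Rounded to 2 significant figures: 6.2 × 10⁴ J.

6.2 × 10⁴ J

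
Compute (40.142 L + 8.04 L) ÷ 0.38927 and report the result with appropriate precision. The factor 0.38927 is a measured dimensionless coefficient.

40.142 L + 8.04 L = 48.182 L; the sum is limited to 2 decimal places (4 s.f.).
Carrying full precision, 48.182 ÷ 0.38927 = 123.775271662… L; 0.38927 has 5 s.f., so the result keeps min(4, 5) = 4 s.f.
Rounded to 4 significant figures: 1.238 × 10^2 L.

1.238 × 10^2 L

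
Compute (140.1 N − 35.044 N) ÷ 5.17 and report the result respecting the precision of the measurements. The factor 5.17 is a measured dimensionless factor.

20.3 N

140.1 N − 35.044 N = 105.056 N; the difference is limited to 1 decimal place (4 s.f.).
Carrying full precision, 105.056 ÷ 5.17 = 20.3203094778… N; 5.17 has 3 s.f., so the result keeps min(4, 3) = 3 s.f.
Rounded to 3 significant figures: 20.3 N.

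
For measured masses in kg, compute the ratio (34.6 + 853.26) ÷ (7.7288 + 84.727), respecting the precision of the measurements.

9.603

34.6 + 853.26 = 887.86, limited to 1 d.p. → 4 s.f.; 7.7288 + 84.727 = 92.4558, limited to 3 d.p. → 5 s.f.
Carrying full precision, 887.86 ÷ 92.4558 = 9.60307519918…; keep min(4, 5) = 4 s.f.
Rounded to 4 significant figures: 9.603.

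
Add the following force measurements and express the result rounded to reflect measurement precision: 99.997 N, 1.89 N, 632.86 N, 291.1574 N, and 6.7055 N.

1032.61 N

99.997 N + 1.89 N + 632.86 N + 291.1574 N + 6.7055 N = 1032.6099 N.
Addition/subtraction keeps the fewest decimal places: 99.997 → 3 decimal places, 1.89 → 2 decimal places, 632.86 → 2 decimal places, 291.1574 → 4 decimal places, 6.7055 → 4 decimal places; limit is 2.
Rounded to 2 decimal places: 1032.61 N.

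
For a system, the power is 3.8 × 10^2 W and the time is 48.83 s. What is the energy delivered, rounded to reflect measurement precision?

energy delivered = 3.8 × 10^2 W × 48.83 s = 18555.4 J.
3.8 × 10^2 has 2 significant figures; 48.83 has 4.
Division/multiplication keeps the fewest: 2 significant figures.
Rounded: 1.9 × 10^4 J.

1.9 × 10^4 J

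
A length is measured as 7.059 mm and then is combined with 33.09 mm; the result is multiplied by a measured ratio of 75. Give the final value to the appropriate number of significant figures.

7.059 mm + 33.09 mm = 40.149 mm; the sum is limited to 2 decimal places (4 s.f.).
Carrying full precision, 40.149 × 75 = 3011.175 mm; 75 has 2 s.f., so the result keeps min(4, 2) = 2 s.f.
Rounded to 2 significant figures: 3.0 × 10^3 mm.

3.0 × 10^3 mm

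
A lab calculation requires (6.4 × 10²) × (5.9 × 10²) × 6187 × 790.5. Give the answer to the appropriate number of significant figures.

1.8 × 10¹²

(6.4 × 10²) × (5.9 × 10²) × 6187 × 790.5 = 1.8467749536 × 10^12
Multiplication/division keeps the fewest significant figures: 6.4 × 10² → 2 s.f., 5.9 × 10² → 2 s.f., 6187 → 4 s.f., 790.5 → 4 s.f.; limit is 2.
Rounded to 2 significant figures: 1.8 × 10¹².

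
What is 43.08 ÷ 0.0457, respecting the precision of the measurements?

943

43.08 ÷ 0.0457 = 942.669584245…
Multiplication/division keeps the fewest significant figures: 43.08 → 4 s.f., 0.0457 → 3 s.f.; limit is 3.
Rounded to 3 significant figures: 943.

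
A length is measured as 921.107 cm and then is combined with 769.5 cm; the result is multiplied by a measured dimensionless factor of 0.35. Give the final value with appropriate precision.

5.9 × 10^2 cm

921.107 cm + 769.5 cm = 1690.607 cm; the sum is limited to 1 decimal place (5 s.f.).
Carrying full precision, 1690.607 × 0.35 = 591.71245 cm; 0.35 has 2 s.f., so the result keeps min(5, 2) = 2 s.f.
Rounded to 2 significant figures: 5.9 × 10^2 cm.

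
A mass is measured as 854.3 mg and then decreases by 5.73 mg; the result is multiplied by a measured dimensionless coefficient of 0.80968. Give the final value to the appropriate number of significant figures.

687.1 mg

854.3 mg − 5.73 mg = 848.57 mg; the difference is limited to 1 decimal place (4 s.f.).
Carrying full precision, 848.57 × 0.80968 = 687.0701576 mg; 0.80968 has 5 s.f., so the result keeps min(4, 5) = 4 s.f.
Rounded to 4 significant figures: 687.1 mg.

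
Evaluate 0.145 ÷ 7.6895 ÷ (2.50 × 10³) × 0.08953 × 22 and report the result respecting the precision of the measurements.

1.5 × 10⁻⁵

0.145 ÷ 7.6895 ÷ (2.50 × 10³) × 0.08953 × 22 = 0.0000148566590806…
Multiplication/division keeps the fewest significant figures: 0.145 → 3 s.f., 7.6895 → 5 s.f., 2.50 × 10³ → 3 s.f., 0.08953 → 4 s.f., 22 → 2 s.f.; limit is 2.
Rounded to 2 significant figures: 1.5 × 10⁻⁵.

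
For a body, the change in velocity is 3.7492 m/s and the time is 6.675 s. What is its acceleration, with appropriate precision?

0.5617 m/s²

acceleration = 3.7492 m/s ÷ 6.675 s = 0.561677902622… m/s².
3.7492 has 5 significant figures; 6.675 has 4.
Division/multiplication keeps the fewest: 4 significant figures.
Rounded: 0.5617 m/s².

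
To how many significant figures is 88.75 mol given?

4

88.75: every digit is nonzero and significant.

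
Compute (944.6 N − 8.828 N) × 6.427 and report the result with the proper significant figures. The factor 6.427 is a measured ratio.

6.014 × 10³ N

944.6 N − 8.828 N = 935.772 N; the difference is limited to 1 decimal place (4 s.f.).
Carrying full precision, 935.772 × 6.427 = 6014.206644 N; 6.427 has 4 s.f., so the result keeps min(4, 4) = 4 s.f.
Rounded to 4 significant figures: 6.014 × 10³ N.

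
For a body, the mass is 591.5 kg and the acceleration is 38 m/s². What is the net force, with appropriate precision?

net force = 591.5 kg × 38 m/s² = 22477 N.
591.5 has 4 significant figures; 38 has 2.
Division/multiplication keeps the fewest: 2 significant figures.
Rounded: 2.2 × 10⁴ N.

2.2 × 10⁴ N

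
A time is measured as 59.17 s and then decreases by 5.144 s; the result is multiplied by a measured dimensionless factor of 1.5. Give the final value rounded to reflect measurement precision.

81 s

59.17 s − 5.144 s = 54.026 s; the difference is limited to 2 decimal places (4 s.f.).
Carrying full precision, 54.026 × 1.5 = 81.039 s; 1.5 has 2 s.f., so the result keeps min(4, 2) = 2 s.f.
Rounded to 2 significant figures: 81 s.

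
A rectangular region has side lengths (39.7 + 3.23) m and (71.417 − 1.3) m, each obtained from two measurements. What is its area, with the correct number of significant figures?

3.01 × 10³ m²

39.7 + 3.23 = 42.93, limited to 1 d.p. → 3 s.f.; 71.417 − 1.3 = 70.117, limited to 1 d.p. → 3 s.f.
Carrying full precision, 42.93 × 70.117 = 3010.12281; keep min(3, 3) = 3 s.f.
Rounded to 3 significant figures: 3.01 × 10³ m².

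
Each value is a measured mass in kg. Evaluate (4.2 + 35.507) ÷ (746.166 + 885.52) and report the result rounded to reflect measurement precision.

0.0243

4.2 + 35.507 = 39.707, limited to 1 d.p. → 3 s.f.; 746.166 + 885.52 = 1631.686, limited to 2 d.p. → 6 s.f.
Carrying full precision, 39.707 ÷ 1631.686 = 0.0243349517003…; keep min(3, 6) = 3 s.f.
Rounded to 3 significant figures: 0.0243.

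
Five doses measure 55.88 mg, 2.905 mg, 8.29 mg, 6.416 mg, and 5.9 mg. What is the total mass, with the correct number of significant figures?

55.88 mg + 2.905 mg + 8.29 mg + 6.416 mg + 5.9 mg = 79.391 mg.
Addition/subtraction keeps the fewest decimal places: 55.88 → 2 decimal places, 2.905 → 3 decimal places, 8.29 → 2 decimal places, 6.416 → 3 decimal places, 5.9 → 1 decimal place; limit is 1.
Rounded to 1 decimal place: 79.4 mg.

79.4 mg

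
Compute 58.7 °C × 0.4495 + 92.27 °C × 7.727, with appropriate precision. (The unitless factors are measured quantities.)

739.4 °C

58.7 × 0.4495 = 26.38565 → 26.4 °C (3 s.f., last digit at the 10^-1 place).
92.27 × 7.727 = 712.97029 → 713.0 °C (4 s.f., last digit at the 10^-1 place).
Sum: 739.35594 °C; keep the coarser place, 10^-1.
Result: 739.4 °C.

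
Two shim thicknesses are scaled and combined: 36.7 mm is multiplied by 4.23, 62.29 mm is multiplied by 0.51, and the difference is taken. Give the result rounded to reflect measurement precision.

123 mm

36.7 × 4.23 = 155.241 → 155 mm (3 s.f., last digit at the 10^0 place).
62.29 × 0.51 = 31.7679 → 32 mm (2 s.f., last digit at the 10^0 place).
Difference: 123.4731 mm; keep the coarser place, 10^0.
Result: 123 mm.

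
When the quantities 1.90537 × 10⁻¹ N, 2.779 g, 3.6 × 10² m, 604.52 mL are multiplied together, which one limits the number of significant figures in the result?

1.90537 × 10⁻¹ N → 6 s.f.; 2.779 g → 4 s.f.; 3.6 × 10² m → 2 s.f.; 604.52 mL → 5 s.f.
The fewest is 2 significant figures, from 3.6 × 10² m.

3.6 × 10² m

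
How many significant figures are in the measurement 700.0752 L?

7

700.0752: zeros between nonzero digits are significant.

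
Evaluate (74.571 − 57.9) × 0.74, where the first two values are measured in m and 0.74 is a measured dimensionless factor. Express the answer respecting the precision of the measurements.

74.571 m − 57.9 m = 16.671 m; the difference is limited to 1 decimal place (3 s.f.).
Carrying full precision, 16.671 × 0.74 = 12.33654 m; 0.74 has 2 s.f., so the result keeps min(3, 2) = 2 s.f.
Rounded to 2 significant figures: 12 m.

12 m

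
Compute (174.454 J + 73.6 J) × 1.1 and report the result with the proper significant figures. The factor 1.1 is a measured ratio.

2.7 × 10^2 J

174.454 J + 73.6 J = 248.054 J; the sum is limited to 1 decimal place (4 s.f.).
Carrying full precision, 248.054 × 1.1 = 272.8594 J; 1.1 has 2 s.f., so the result keeps min(4, 2) = 2 s.f.
Rounded to 2 significant figures: 2.7 × 10^2 J.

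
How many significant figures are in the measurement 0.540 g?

3

0.540: leading zeros are not significant; trailing zeros after a decimal point are significant.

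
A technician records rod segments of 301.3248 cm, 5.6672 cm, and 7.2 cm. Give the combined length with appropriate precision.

314.2 cm

301.3248 cm + 5.6672 cm + 7.2 cm = 314.1920 cm.
Addition/subtraction keeps the fewest decimal places: 301.3248 → 4 decimal places, 5.6672 → 4 decimal places, 7.2 → 1 decimal place; limit is 1.
Rounded to 1 decimal place: 314.2 cm.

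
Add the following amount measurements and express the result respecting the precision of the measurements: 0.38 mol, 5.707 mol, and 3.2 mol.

9.3 mol

0.38 mol + 5.707 mol + 3.2 mol = 9.287 mol.
Addition/subtraction keeps the fewest decimal places: 0.38 → 2 decimal places, 5.707 → 3 decimal places, 3.2 → 1 decimal place; limit is 1.
Rounded to 1 decimal place: 9.3 mol.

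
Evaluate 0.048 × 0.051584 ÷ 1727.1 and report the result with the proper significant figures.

1.4 × 10^-6

0.048 × 0.051584 ÷ 1727.1 = 0.00000143363557408…
Multiplication/division keeps the fewest significant figures: 0.048 → 2 s.f., 0.051584 → 5 s.f., 1727.1 → 5 s.f.; limit is 2.
Rounded to 2 significant figures: 1.4 × 10^-6.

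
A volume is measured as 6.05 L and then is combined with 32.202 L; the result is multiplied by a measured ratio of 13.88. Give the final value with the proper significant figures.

5.309 × 10^2 L

6.05 L + 32.202 L = 38.252 L; the sum is limited to 2 decimal places (4 s.f.).
Carrying full precision, 38.252 × 13.88 = 530.93776 L; 13.88 has 4 s.f., so the result keeps min(4, 4) = 4 s.f.
Rounded to 4 significant figures: 5.309 × 10^2 L.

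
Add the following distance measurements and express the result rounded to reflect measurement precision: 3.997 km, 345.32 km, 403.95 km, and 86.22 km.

839.49 km

3.997 km + 345.32 km + 403.95 km + 86.22 km = 839.487 km.
Addition/subtraction keeps the fewest decimal places: 3.997 → 3 decimal places, 345.32 → 2 decimal places, 403.95 → 2 decimal places, 86.22 → 2 decimal places; limit is 2.
Rounded to 2 decimal places: 839.49 km.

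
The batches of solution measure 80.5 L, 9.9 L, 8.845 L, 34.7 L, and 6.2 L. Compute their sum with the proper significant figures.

80.5 L + 9.9 L + 8.845 L + 34.7 L + 6.2 L = 140.145 L.
Addition/subtraction keeps the fewest decimal places: 80.5 → 1 decimal place, 9.9 → 1 decimal place, 8.845 → 3 decimal places, 34.7 → 1 decimal place, 6.2 → 1 decimal place; limit is 1.
Rounded to 1 decimal place: 140.1 L.

140.1 L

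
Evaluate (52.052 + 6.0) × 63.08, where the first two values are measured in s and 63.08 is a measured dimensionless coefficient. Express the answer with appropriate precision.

52.052 s + 6.0 s = 58.052 s; the sum is limited to 1 decimal place (3 s.f.).
Carrying full precision, 58.052 × 63.08 = 3661.92016 s; 63.08 has 4 s.f., so the result keeps min(3, 4) = 3 s.f.
Rounded to 3 significant figures: 3.66 × 10³ s.

3.66 × 10³ s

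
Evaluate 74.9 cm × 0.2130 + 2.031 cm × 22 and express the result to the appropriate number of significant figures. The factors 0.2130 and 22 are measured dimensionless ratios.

61 cm

74.9 × 0.2130 = 15.9537 → 16.0 cm (3 s.f., last digit at the 10^-1 place).
2.031 × 22 = 44.682 → 45 cm (2 s.f., last digit at the 10^0 place).
Sum: 60.6357 cm; keep the coarser place, 10^0.
Result: 61 cm.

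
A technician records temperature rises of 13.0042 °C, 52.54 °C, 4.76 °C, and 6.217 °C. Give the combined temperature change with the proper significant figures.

13.0042 °C + 52.54 °C + 4.76 °C + 6.217 °C = 76.5212 °C.
Addition/subtraction keeps the fewest decimal places: 13.0042 → 4 decimal places, 52.54 → 2 decimal places, 4.76 → 2 decimal places, 6.217 → 3 decimal places; limit is 2.
Rounded to 2 decimal places: 76.52 °C.

76.52 °C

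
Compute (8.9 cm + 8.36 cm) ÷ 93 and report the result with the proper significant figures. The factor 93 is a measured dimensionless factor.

0.19 cm

8.9 cm + 8.36 cm = 17.26 cm; the sum is limited to 1 decimal place (3 s.f.).
Carrying full precision, 17.26 ÷ 93 = 0.185591397849… cm; 93 has 2 s.f., so the result keeps min(3, 2) = 2 s.f.
Rounded to 2 significant figures: 0.19 cm.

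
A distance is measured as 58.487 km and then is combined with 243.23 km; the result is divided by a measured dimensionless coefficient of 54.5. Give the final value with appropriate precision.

5.54 km

58.487 km + 243.23 km = 301.717 km; the sum is limited to 2 decimal places (5 s.f.).
Carrying full precision, 301.717 ÷ 54.5 = 5.53609174312… km; 54.5 has 3 s.f., so the result keeps min(5, 3) = 3 s.f.
Rounded to 3 significant figures: 5.54 km.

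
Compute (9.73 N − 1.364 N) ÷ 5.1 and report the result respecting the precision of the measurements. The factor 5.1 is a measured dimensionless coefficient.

1.6 N

9.73 N − 1.364 N = 8.366 N; the difference is limited to 2 decimal places (3 s.f.).
Carrying full precision, 8.366 ÷ 5.1 = 1.64039215686… N; 5.1 has 2 s.f., so the result keeps min(3, 2) = 2 s.f.
Rounded to 2 significant figures: 1.6 N.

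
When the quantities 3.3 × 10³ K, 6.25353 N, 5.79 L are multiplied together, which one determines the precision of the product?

3.3 × 10³ K

3.3 × 10³ K → 2 s.f.; 6.25353 N → 6 s.f.; 5.79 L → 3 s.f.
The fewest is 2 significant figures, from 3.3 × 10³ K.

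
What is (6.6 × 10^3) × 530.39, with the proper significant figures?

(6.6 × 10^3) × 530.39 = 3500574
Multiplication/division keeps the fewest significant figures: 6.6 × 10^3 → 2 s.f., 530.39 → 5 s.f.; limit is 2.
Rounded to 2 significant figures: 3.5 × 10^6.

3.5 × 10^6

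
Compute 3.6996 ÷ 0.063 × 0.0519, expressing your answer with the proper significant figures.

3.0

3.6996 ÷ 0.063 × 0.0519 = 3.04776571429…
Multiplication/division keeps the fewest significant figures: 3.6996 → 5 s.f., 0.063 → 2 s.f., 0.0519 → 3 s.f.; limit is 2.
Rounded to 2 significant figures: 3.0.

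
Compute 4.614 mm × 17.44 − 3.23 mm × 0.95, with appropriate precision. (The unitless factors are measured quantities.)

77.4 mm

4.614 × 17.44 = 80.46816 → 80.47 mm (4 s.f., last digit at the 10^-2 place).
3.23 × 0.95 = 3.0685 → 3.1 mm (2 s.f., last digit at the 10^-1 place).
Difference: 77.39966 mm; keep the coarser place, 10^-1.
Result: 77.4 mm.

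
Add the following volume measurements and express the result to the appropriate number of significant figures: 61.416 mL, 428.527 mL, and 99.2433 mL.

589.186 mL

61.416 mL + 428.527 mL + 99.2433 mL = 589.1863 mL.
Addition/subtraction keeps the fewest decimal places: 61.416 → 3 decimal places, 428.527 → 3 decimal places, 99.2433 → 4 decimal places; limit is 3.
Rounded to 3 decimal places: 589.186 mL.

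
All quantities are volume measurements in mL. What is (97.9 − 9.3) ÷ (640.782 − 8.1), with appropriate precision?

97.9 − 9.3 = 88.6, limited to 1 d.p. → 3 s.f.; 640.782 − 8.1 = 632.682, limited to 1 d.p. → 4 s.f.
Carrying full precision, 88.6 ÷ 632.682 = 0.140038755647…; keep min(3, 4) = 3 s.f.
Rounded to 3 significant figures: 0.140.

0.140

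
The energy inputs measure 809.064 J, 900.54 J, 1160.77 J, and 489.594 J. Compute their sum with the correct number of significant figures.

809.064 J + 900.54 J + 1160.77 J + 489.594 J = 3359.968 J.
Addition/subtraction keeps the fewest decimal places: 809.064 → 3 decimal places, 900.54 → 2 decimal places, 1160.77 → 2 decimal places, 489.594 → 3 decimal places; limit is 2.
Rounded to 2 decimal places: 3.35997 × 10^3 J.

3.35997 × 10^3 J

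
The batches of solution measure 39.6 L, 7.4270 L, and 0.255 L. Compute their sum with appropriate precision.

47.3 L

39.6 L + 7.4270 L + 0.255 L = 47.2820 L.
Addition/subtraction keeps the fewest decimal places: 39.6 → 1 decimal place, 7.4270 → 4 decimal places, 0.255 → 3 decimal places; limit is 1.
Rounded to 1 decimal place: 47.3 L.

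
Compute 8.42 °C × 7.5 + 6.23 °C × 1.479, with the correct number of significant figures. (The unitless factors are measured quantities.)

72 °C

8.42 × 7.5 = 63.15 → 63 °C (2 s.f., last digit at the 10^0 place).
6.23 × 1.479 = 9.21417 → 9.21 °C (3 s.f., last digit at the 10^-2 place).
Sum: 72.36417 °C; keep the coarser place, 10^0.
Result: 72 °C.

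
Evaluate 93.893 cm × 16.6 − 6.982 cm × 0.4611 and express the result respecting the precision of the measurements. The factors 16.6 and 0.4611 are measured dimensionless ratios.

93.893 × 16.6 = 1558.6238 → 1.56 × 10^3 cm (3 s.f., last digit at the 10^1 place).
6.982 × 0.4611 = 3.2194002 → 3.219 cm (4 s.f., last digit at the 10^-3 place).
Difference: 1555.4043998 cm; keep the coarser place, 10^1.
Result: 1.56 × 10^3 cm.

1.56 × 10^3 cm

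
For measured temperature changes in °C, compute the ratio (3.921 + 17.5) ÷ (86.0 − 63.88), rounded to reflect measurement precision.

0.968

3.921 + 17.5 = 21.421, limited to 1 d.p. → 3 s.f.; 86.0 − 63.88 = 22.12, limited to 1 d.p. → 3 s.f.
Carrying full precision, 21.421 ÷ 22.12 = 0.968399638336…; keep min(3, 3) = 3 s.f.
Rounded to 3 significant figures: 0.968.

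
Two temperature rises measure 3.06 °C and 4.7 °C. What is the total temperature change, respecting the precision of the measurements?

3.06 °C + 4.7 °C = 7.76 °C.
Addition/subtraction keeps the fewest decimal places: 3.06 → 2 decimal places, 4.7 → 1 decimal place; limit is 1.
Rounded to 1 decimal place: 7.8 °C.

7.8 °C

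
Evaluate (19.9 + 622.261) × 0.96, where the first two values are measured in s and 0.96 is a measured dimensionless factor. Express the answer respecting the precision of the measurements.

19.9 s + 622.261 s = 642.161 s; the sum is limited to 1 decimal place (4 s.f.).
Carrying full precision, 642.161 × 0.96 = 616.47456 s; 0.96 has 2 s.f., so the result keeps min(4, 2) = 2 s.f.
Rounded to 2 significant figures: 6.2 × 10^2 s.

6.2 × 10^2 s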